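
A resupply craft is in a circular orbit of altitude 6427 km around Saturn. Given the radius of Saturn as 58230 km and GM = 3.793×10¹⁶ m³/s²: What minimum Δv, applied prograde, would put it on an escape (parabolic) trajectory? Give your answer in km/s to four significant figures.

Δv ≈ 10.03 km/s

r = 58230 + 6427 = 64657 km = 6.4657×10⁷ m.
Circular speed v_c = √(μ/r) = 24220 m/s.
Escape speed v_esc = √(2μ/r) = √2 × v_c = 34250 m/s.
Δv = v_esc − v_c = 10030 m/s = 10.03 km/s.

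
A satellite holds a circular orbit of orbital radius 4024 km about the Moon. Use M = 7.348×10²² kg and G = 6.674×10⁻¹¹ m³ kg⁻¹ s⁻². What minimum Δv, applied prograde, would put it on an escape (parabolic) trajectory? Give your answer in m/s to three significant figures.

μ = GM = 6.674×10⁻¹¹ × 7.348×10²² = 4.904×10¹² m³/s².
r = 4024 km = 4.024×10⁶ m.
Circular speed v_c = √(μ/r) = 1104 m/s.
Escape speed v_esc = √(2μ/r) = √2 × v_c = 1561 m/s.
Δv = v_esc − v_c = 457.3 m/s.

Δv ≈ 457 m/s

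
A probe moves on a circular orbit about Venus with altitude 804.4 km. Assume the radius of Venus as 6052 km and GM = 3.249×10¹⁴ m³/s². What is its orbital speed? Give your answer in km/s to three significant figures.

r = 6052 + 804.4 = 6856.4 km = 6.8564×10⁶ m.
For a circular orbit v = √(μ/r) = √(3.249×10¹⁴ / 6.856×10⁶) = √(4.739×10⁷) = 6884 m/s.
That is 6.884 km/s.

v ≈ 6.88 km/s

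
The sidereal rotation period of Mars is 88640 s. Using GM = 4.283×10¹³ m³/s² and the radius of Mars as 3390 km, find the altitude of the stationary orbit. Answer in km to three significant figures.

A synchronous orbit has period T, so by Kepler's third law a = (μT²/4π²)^(1/3).
μT²/4π² = 4.283×10¹³ × (8.864×10⁴)² / 39.48 = 8.524×10²¹ m³.
a = 2.043×10⁷ m = 20428 km.
Altitude h = a − R = 20428 − 3390 = 17038 km.

h_sync ≈ 17000 km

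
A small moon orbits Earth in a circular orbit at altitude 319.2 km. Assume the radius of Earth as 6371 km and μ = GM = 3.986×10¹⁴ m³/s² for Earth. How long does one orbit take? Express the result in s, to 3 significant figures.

T ≈ 5450 s

r = 6371 + 319.2 = 6690.2 km = 6.6902×10⁶ m.
Kepler's third law: T = 2π√(r³/μ) = 2π√((6.690×10⁶)³ / 3.986×10¹⁴).
r³/μ = 7.512×10⁵ s², so T = 2π × 8.667×10² = 5.446×10³ s.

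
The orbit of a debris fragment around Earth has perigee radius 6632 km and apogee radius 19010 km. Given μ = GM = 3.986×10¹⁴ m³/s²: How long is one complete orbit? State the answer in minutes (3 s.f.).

Semi-major axis a = (r_p + r_a)/2 = (6632.0 + 19010)/2 = 12821 km = 1.282×10⁷ m.
By Kepler's third law T = 2π√(a³/μ) = 2π × 2.299×10³ = 1.445×10⁴ s.
= 240.8 minutes.

T ≈ 241 minutes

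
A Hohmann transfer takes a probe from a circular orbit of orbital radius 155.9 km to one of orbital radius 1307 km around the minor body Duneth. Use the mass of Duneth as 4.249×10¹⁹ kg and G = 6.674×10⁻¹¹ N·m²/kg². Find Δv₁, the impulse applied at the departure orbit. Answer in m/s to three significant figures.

μ = GM = 6.674×10⁻¹¹ × 4.249×10¹⁹ = 2.836×10⁹ m³/s².
r₁ = 155.9 km = 1.559×10⁵ m.
r₂ = 1307 km = 1.307×10⁶ m.
Transfer ellipse a_t = (r₁ + r₂)/2 = 7.314×10⁵ m.
At r₁: circular v_c1 = √(μ/r₁) = 134.9 m/s; transfer-periapsis v_p = √[μ(2/r₁ − 1/a_t)] = 180.3 m/s.
Δv₁ = v_p − v_c1 = 45.42 m/s.

Δv ≈ 45.4 m/s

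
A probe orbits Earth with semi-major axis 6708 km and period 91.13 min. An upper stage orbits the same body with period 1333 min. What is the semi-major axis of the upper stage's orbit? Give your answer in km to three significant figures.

Kepler's third law: a³ ∝ T², so a₂ = a₁ (T₂/T₁)^(2/3).
T₂/T₁ = 14.63, (T₂/T₁)^(2/3) = 5.981.
a₂ = 6708 × 5.981 = 40120 km.

a₂ ≈ 40100 km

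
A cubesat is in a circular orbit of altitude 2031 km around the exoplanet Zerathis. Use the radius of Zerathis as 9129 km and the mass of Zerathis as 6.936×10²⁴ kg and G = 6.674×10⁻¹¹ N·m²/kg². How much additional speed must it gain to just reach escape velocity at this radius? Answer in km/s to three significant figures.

Δv ≈ 2.67 km/s

μ = GM = 6.674×10⁻¹¹ × 6.936×10²⁴ = 4.629×10¹⁴ m³/s².
r = 9129 + 2031 = 11160 km = 1.1160×10⁷ m.
Circular speed v_c = √(μ/r) = 6440 m/s.
Escape speed v_esc = √(2μ/r) = √2 × v_c = 9108 m/s.
Δv = v_esc − v_c = 2668 m/s = 2.668 km/s.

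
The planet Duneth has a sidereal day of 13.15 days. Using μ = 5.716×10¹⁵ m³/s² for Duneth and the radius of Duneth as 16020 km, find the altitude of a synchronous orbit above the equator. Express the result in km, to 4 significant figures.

h_sync ≈ 5.557×10⁵ km

T = 13.15 days = 1.136×10⁶ s.
A synchronous orbit has period T, so by Kepler's third law a = (μT²/4π²)^(1/3).
μT²/4π² = 5.716×10¹⁵ × (1.136×10⁶)² / 39.48 = 1.869×10²⁶ m³.
a = 5.717×10⁸ m = 5.7175×10⁵ km.
Altitude h = a − R = 5.7175×10⁵ − 16020 = 5.5573×10⁵ km.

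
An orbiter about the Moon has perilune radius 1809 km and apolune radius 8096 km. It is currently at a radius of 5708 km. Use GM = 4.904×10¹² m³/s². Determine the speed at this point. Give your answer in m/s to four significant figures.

v ≈ 853.3 m/s

Semi-major axis a = (r_p + r_a)/2 = 4952.5 km = 4.952×10⁶ m.
Vis-viva: v² = μ(2/r − 1/a) = 4.904×10¹² × (3.504×10⁻⁷ − 2.019×10⁻⁷) = 7.281×10⁵ m²/s².
v = 853.3 m/s.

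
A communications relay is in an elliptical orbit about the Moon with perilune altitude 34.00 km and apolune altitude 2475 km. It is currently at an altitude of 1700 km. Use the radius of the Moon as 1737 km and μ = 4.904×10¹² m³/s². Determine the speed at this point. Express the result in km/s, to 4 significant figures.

v ≈ 1.102 km/s

r_p = 1737 + 34.00 = 1771.0 km = 1.7710×10⁶ m.
r_a = 1737 + 2475 = 4212.0 km = 4.2120×10⁶ m.
r = 1737 + 1700 = 3437.0 km = 3.437×10⁶ m.
Semi-major axis a = (r_p + r_a)/2 = 2991.5 km = 2.992×10⁶ m.
Vis-viva: v² = μ(2/r − 1/a) = 4.904×10¹² × (5.819×10⁻⁷ − 3.343×10⁻⁷) = 1.214×10⁶ m²/s².
v = 1102 m/s = 1.102 km/s.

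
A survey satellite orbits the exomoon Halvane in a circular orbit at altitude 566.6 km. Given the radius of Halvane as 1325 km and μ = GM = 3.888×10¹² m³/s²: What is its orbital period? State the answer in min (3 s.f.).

r = 1325 + 566.6 = 1891.6 km = 1.8916×10⁶ m.
Kepler's third law: T = 2π√(r³/μ) = 2π√((1.892×10⁶)³ / 3.888×10¹²).
r³/μ = 1.741×10⁶ s², so T = 2π × 1.319×10³ = 8.290×10³ s.
Converting: 8.290×10³ s ÷ 60.00 = 138.2 min.

T ≈ 138 min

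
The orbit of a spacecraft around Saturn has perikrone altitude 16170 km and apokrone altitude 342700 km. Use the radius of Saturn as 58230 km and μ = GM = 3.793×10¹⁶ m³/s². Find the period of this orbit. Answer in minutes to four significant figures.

r_p = 58230 + 16170 = 74400 km = 7.4400×10⁷ m.
r_a = 58230 + 342700 = 400930 km = 4.0093×10⁸ m.
Semi-major axis a = (r_p + r_a)/2 = (74400 + 4.0093×10⁵)/2 = 2.3766×10⁵ km = 2.377×10⁸ m.
By Kepler's third law T = 2π√(a³/μ) = 2π × 1.881×10⁴ = 1.182×10⁵ s.
= 1970 minutes.

T ≈ 1970 minutes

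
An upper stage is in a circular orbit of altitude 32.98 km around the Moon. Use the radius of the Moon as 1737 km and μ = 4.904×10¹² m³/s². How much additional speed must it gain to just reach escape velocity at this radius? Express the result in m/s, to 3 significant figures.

Δv ≈ 689 m/s

r = 1737 + 32.98 = 1770.0 km = 1.7700×10⁶ m.
Circular speed v_c = √(μ/r) = 1665 m/s.
Escape speed v_esc = √(2μ/r) = √2 × v_c = 2354 m/s.
Δv = v_esc − v_c = 689.5 m/s.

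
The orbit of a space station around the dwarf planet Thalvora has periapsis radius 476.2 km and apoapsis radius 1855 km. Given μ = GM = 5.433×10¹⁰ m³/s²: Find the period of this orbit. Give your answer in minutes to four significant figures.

T ≈ 565.4 minutes

Semi-major axis a = (r_p + r_a)/2 = (476.20 + 1855.0)/2 = 1165.6 km = 1.166×10⁶ m.
By Kepler's third law T = 2π√(a³/μ) = 2π × 5.399×10³ = 3.392×10⁴ s.
= 565.4 minutes.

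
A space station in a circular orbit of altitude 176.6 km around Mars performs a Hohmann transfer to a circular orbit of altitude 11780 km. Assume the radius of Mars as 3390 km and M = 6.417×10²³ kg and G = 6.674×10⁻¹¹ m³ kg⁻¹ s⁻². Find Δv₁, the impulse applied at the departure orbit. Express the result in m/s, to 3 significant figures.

Δv ≈ 944 m/s

μ = GM = 6.674×10⁻¹¹ × 6.417×10²³ = 4.283×10¹³ m³/s².
r₁ = 3390 + 176.6 = 3566.6 km = 3.5666×10⁶ m.
r₂ = 3390 + 11780 = 15170 km = 1.5170×10⁷ m.
Transfer ellipse a_t = (r₁ + r₂)/2 = 9.368×10⁶ m.
At r₁: circular v_c1 = √(μ/r₁) = 3465 m/s; transfer-periapsis v_p = √[μ(2/r₁ − 1/a_t)] = 4410 m/s.
Δv₁ = v_p − v_c1 = 944.3 m/s.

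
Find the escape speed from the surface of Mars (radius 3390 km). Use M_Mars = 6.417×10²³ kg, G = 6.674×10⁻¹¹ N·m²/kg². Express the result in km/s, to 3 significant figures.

v_esc ≈ 5.03 km/s

μ = GM = 6.674×10⁻¹¹ × 6.417×10²³ = 4.283×10¹³ m³/s².
r = R = 3.390×10⁶ m.
Escape speed v_esc = √(2μ/r) = √(2 × 4.283×10¹³ / 3.390×10⁶) = √(2.527×10⁷) = 5027 m/s.
= 5.027 km/s.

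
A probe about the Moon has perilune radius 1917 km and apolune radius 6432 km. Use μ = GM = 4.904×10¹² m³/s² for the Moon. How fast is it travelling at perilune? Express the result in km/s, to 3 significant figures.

v ≈ 1.99 km/s

Semi-major axis a = (r_p + r_a)/2 = 4174.5 km = 4.174×10⁶ m.
Vis-viva: v² = μ(2/r − 1/a) = 4.904×10¹² × (1.043×10⁻⁶ − 2.395×10⁻⁷) = 3.942×10⁶ m²/s².
v = 1985 m/s = 1.985 km/s.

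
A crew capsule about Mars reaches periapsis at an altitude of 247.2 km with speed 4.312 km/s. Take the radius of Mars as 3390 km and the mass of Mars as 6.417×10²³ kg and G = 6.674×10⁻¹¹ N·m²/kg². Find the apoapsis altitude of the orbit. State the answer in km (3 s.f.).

μ = GM = 6.674×10⁻¹¹ × 6.417×10²³ = 4.283×10¹³ m³/s².
r_p = 3390 + 247.2 = 3637.2 km = 3.637×10⁶ m.
Specific energy ε = v²/2 − μ/r = -2.478×10⁶ J/kg, so a = −μ/(2ε) = 8.641×10⁶ m.
The apsides satisfy r_p + r_a = 2a, so the apoapsis radius is 2a − r_p = 1.365×10⁷ m = 13645 km.
Apoapsis altitude = 13645 − 3390 = 10255 km.

apoapsis altitude ≈ 10300 km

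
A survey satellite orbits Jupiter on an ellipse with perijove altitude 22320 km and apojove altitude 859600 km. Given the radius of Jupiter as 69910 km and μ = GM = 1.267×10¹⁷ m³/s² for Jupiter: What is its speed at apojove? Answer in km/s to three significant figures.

v ≈ 4.96 km/s

r_p = 69910 + 22320 = 92230 km = 9.2230×10⁷ m.
r_a = 69910 + 859600 = 929510 km = 9.2951×10⁸ m.
Semi-major axis a = (r_p + r_a)/2 = 5.1087×10⁵ km = 5.109×10⁸ m.
Vis-viva: v² = μ(2/r − 1/a) = 1.267×10¹⁷ × (2.152×10⁻⁹ − 1.957×10⁻⁹) = 2.461×10⁷ m²/s².
v = 4961 m/s = 4.961 km/s.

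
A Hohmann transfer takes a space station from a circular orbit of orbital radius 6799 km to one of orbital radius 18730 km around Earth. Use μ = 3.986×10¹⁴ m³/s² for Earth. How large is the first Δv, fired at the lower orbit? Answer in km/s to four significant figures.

Δv ≈ 1.618 km/s

r₁ = 6799 km = 6.799×10⁶ m.
r₂ = 18730 km = 1.873×10⁷ m.
Transfer ellipse a_t = (r₁ + r₂)/2 = 1.276×10⁷ m.
At r₁: circular v_c1 = √(μ/r₁) = 7657 m/s; transfer-perigee v_p = √[μ(2/r₁ − 1/a_t)] = 9275 m/s.
Δv₁ = v_p − v_c1 = 1618 m/s.
= 1.618 km/s.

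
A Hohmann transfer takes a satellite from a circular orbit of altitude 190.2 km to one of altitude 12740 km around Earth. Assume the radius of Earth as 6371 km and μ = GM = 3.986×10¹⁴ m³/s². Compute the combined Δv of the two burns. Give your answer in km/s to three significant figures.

r₁ = 6371 + 190.2 = 6561.2 km = 6.5612×10⁶ m.
r₂ = 6371 + 12740 = 19111 km = 1.9111×10⁷ m.
Transfer ellipse a_t = (r₁ + r₂)/2 = 1.284×10⁷ m.
At r₁: circular v_c1 = √(μ/r₁) = 7794 m/s; transfer-perigee v_p = √[μ(2/r₁ − 1/a_t)] = 9510 m/s.
Δv₁ = v_p − v_c1 = 1716 m/s.
At r₂: circular v_c2 = √(μ/r₂) = 4567 m/s; transfer-apogee v_a = √[μ(2/r₂ − 1/a_t)] = 3265 m/s.
Δv₂ = v_c2 − v_a = 1302 m/s.
Total Δv = Δv₁ + Δv₂ = 3018 m/s = 3.018 km/s.

Δv_total ≈ 3.02 km/s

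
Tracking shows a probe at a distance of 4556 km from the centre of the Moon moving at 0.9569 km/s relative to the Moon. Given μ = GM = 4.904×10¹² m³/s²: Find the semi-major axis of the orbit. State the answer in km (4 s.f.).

r = 4.556×10⁶ m.
Specific orbital energy ε = v²/2 − μ/r = (956.9)²/2 − 4.904×10¹²/4.556×10⁶ = -6.186×10⁵ J/kg.
Since ε = −μ/(2a), a = −μ/(2ε) = 3.964×10⁶ m = 3964.1 km.

a ≈ 3964 km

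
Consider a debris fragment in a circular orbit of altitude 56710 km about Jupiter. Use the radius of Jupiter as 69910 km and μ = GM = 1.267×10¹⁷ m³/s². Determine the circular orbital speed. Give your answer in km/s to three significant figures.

r = 69910 + 56710 = 126620 km = 1.2662×10⁸ m.
For a circular orbit v = √(μ/r) = √(1.267×10¹⁷ / 1.266×10⁸) = √(1.001×10⁹) = 31630 m/s.
That is 31.63 km/s.

v ≈ 31.6 km/s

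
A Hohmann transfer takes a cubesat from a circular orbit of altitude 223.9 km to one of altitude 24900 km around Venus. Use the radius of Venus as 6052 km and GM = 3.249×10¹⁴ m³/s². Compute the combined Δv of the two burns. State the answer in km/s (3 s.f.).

Δv_total ≈ 3.44 km/s

r₁ = 6052 + 223.9 = 6275.9 km = 6.2759×10⁶ m.
r₂ = 6052 + 24900 = 30952 km = 3.0952×10⁷ m.
Transfer ellipse a_t = (r₁ + r₂)/2 = 1.861×10⁷ m.
At r₁: circular v_c1 = √(μ/r₁) = 7195 m/s; transfer-periapsis v_p = √[μ(2/r₁ − 1/a_t)] = 9278 m/s.
Δv₁ = v_p − v_c1 = 2083 m/s.
At r₂: circular v_c2 = √(μ/r₂) = 3240 m/s; transfer-apoapsis v_a = √[μ(2/r₂ − 1/a_t)] = 1881 m/s.
Δv₂ = v_c2 − v_a = 1359 m/s.
Total Δv = Δv₁ + Δv₂ = 3442 m/s = 3.442 km/s.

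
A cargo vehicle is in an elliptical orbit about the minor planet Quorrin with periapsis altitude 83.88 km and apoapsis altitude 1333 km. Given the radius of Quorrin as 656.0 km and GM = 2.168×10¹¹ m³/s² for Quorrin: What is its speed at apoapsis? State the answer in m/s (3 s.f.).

v ≈ 243 m/s

r_p = 656.0 + 83.88 = 739.88 km = 7.3988×10⁵ m.
r_a = 656.0 + 1333 = 1989.0 km = 1.9890×10⁶ m.
Semi-major axis a = (r_p + r_a)/2 = 1364.4 km = 1.364×10⁶ m.
Vis-viva: v² = μ(2/r − 1/a) = 2.168×10¹¹ × (1.006×10⁻⁶ − 7.329×10⁻⁷) = 5.911×10⁴ m²/s².
v = 243.1 m/s.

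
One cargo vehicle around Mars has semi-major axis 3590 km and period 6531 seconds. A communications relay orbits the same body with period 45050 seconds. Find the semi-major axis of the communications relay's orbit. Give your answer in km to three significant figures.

a₂ ≈ 13000 km

Kepler's third law: a³ ∝ T², so a₂ = a₁ (T₂/T₁)^(2/3).
T₂/T₁ = 6.898, (T₂/T₁)^(2/3) = 3.624.
a₂ = 3590 × 3.624 = 13010 km.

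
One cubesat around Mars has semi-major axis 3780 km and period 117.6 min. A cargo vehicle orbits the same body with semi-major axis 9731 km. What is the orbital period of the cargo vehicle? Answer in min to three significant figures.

Kepler's third law: T² ∝ a³, so T₂ = T₁ (a₂/a₁)^(3/2).
a₂/a₁ = 2.574, (a₂/a₁)^(3/2) = 4.130.
T₂ = 117.6 × 4.130 = 485.7 min.

T₂ ≈ 486 min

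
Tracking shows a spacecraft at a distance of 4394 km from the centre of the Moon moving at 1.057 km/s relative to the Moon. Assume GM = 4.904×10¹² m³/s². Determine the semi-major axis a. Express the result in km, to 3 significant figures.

a ≈ 4400 km

r = 4.394×10⁶ m.
Vis-viva rearranged: 1/a = 2/r − v²/μ = 4.552×10⁻⁷ − 2.278×10⁻⁷ = 2.273×10⁻⁷ m⁻¹.
a = 4.399×10⁶ m = 4398.7 km.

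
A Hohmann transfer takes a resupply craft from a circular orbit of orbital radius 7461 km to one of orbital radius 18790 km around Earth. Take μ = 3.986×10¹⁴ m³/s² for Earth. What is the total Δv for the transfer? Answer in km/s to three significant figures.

Δv_total ≈ 2.57 km/s

r₁ = 7461 km = 7.461×10⁶ m.
r₂ = 18790 km = 1.879×10⁷ m.
Transfer ellipse a_t = (r₁ + r₂)/2 = 1.313×10⁷ m.
At r₁: circular v_c1 = √(μ/r₁) = 7309 m/s; transfer-perigee v_p = √[μ(2/r₁ − 1/a_t)] = 8745 m/s.
Δv₁ = v_p − v_c1 = 1436 m/s.
At r₂: circular v_c2 = √(μ/r₂) = 4606 m/s; transfer-apogee v_a = √[μ(2/r₂ − 1/a_t)] = 3473 m/s.
Δv₂ = v_c2 − v_a = 1133 m/s.
Total Δv = Δv₁ + Δv₂ = 2569 m/s = 2.569 km/s.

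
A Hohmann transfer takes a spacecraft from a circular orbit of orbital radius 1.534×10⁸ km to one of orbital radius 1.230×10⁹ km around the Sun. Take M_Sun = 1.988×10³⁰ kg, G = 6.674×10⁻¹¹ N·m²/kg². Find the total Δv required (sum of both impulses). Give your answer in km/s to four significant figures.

μ = GM = 6.674×10⁻¹¹ × 1.988×10³⁰ = 1.327×10²⁰ m³/s².
r₁ = 1.534×10⁸ km = 1.534×10¹¹ m.
r₂ = 1.230×10⁹ km = 1.230×10¹² m.
Transfer ellipse a_t = (r₁ + r₂)/2 = 6.917×10¹¹ m.
At r₁: circular v_c1 = √(μ/r₁) = 29410 m/s; transfer-perihelion v_p = √[μ(2/r₁ − 1/a_t)] = 39220 m/s.
Δv₁ = v_p − v_c1 = 9808 m/s.
At r₂: circular v_c2 = √(μ/r₂) = 10390 m/s; transfer-aphelion v_a = √[μ(2/r₂ − 1/a_t)] = 4891 m/s.
Δv₂ = v_c2 − v_a = 5495 m/s.
Total Δv = Δv₁ + Δv₂ = 15300 m/s = 15.30 km/s.

Δv_total ≈ 15.30 km/s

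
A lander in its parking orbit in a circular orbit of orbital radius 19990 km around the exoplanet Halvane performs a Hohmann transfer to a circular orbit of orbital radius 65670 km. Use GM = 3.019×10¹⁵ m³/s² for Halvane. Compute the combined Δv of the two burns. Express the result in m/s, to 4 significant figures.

Δv_total ≈ 5076 m/s

r₁ = 19990 km = 1.999×10⁷ m.
r₂ = 65670 km = 6.567×10⁷ m.
Transfer ellipse a_t = (r₁ + r₂)/2 = 4.283×10⁷ m.
At r₁: circular v_c1 = √(μ/r₁) = 12290 m/s; transfer-periapsis v_p = √[μ(2/r₁ − 1/a_t)] = 15220 m/s.
Δv₁ = v_p − v_c1 = 2928 m/s.
At r₂: circular v_c2 = √(μ/r₂) = 6780 m/s; transfer-apoapsis v_a = √[μ(2/r₂ − 1/a_t)] = 4632 m/s.
Δv₂ = v_c2 − v_a = 2148 m/s.
Total Δv = Δv₁ + Δv₂ = 5076 m/s.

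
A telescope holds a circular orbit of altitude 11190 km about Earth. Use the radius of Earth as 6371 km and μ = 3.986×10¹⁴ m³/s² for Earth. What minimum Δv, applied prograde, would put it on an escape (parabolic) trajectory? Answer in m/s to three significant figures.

r = 6371 + 11190 = 17561 km = 1.7561×10⁷ m.
Circular speed v_c = √(μ/r) = 4764 m/s.
Escape speed v_esc = √(2μ/r) = √2 × v_c = 6738 m/s.
Δv = v_esc − v_c = 1973 m/s.

Δv ≈ 1970 m/s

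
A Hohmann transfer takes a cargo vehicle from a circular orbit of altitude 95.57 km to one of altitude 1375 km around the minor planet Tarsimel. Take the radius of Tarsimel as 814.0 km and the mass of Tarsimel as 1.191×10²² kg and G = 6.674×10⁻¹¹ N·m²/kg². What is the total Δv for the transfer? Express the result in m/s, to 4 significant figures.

μ = GM = 6.674×10⁻¹¹ × 1.191×10²² = 7.949×10¹¹ m³/s².
r₁ = 814.0 + 95.57 = 909.57 km = 9.0957×10⁵ m.
r₂ = 814.0 + 1375 = 2189.0 km = 2.1890×10⁶ m.
Transfer ellipse a_t = (r₁ + r₂)/2 = 1.549×10⁶ m.
At r₁: circular v_c1 = √(μ/r₁) = 934.8 m/s; transfer-periapsis v_p = √[μ(2/r₁ − 1/a_t)] = 1111 m/s.
Δv₁ = v_p − v_c1 = 176.4 m/s.
At r₂: circular v_c2 = √(μ/r₂) = 602.6 m/s; transfer-apoapsis v_a = √[μ(2/r₂ − 1/a_t)] = 461.7 m/s.
Δv₂ = v_c2 − v_a = 140.9 m/s.
Total Δv = Δv₁ + Δv₂ = 317.2 m/s.

Δv_total ≈ 317.2 m/s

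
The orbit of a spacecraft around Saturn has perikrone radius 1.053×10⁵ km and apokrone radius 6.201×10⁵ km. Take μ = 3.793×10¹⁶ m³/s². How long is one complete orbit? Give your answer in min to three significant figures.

Semi-major axis a = (r_p + r_a)/2 = (1.0530×10⁵ + 6.2010×10⁵)/2 = 3.6270×10⁵ km = 3.627×10⁸ m.
By Kepler's third law T = 2π√(a³/μ) = 2π × 3.547×10⁴ = 2.228×10⁵ s.
= 3714 min.

T ≈ 3710 min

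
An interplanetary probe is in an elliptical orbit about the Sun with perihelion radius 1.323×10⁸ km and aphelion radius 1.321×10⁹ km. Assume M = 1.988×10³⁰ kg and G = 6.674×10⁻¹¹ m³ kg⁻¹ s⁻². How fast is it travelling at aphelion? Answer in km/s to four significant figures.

v ≈ 4.276 km/s

μ = GM = 6.674×10⁻¹¹ × 1.988×10³⁰ = 1.327×10²⁰ m³/s².
Semi-major axis a = (r_p + r_a)/2 = 7.2665×10⁸ km = 7.266×10¹¹ m.
Vis-viva: v² = μ(2/r − 1/a) = 1.327×10²⁰ × (1.514×10⁻¹² − 1.376×10⁻¹²) = 1.829×10⁷ m²/s².
v = 4276 m/s = 4.276 km/s.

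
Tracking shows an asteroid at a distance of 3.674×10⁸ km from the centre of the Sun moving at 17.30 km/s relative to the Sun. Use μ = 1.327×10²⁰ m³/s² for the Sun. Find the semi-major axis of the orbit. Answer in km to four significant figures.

a ≈ 3.136×10⁸ km

r = 3.674×10¹¹ m.
Specific orbital energy ε = v²/2 − μ/r = (17300)²/2 − 1.327×10²⁰/3.674×10¹¹ = -2.115×10⁸ J/kg.
Since ε = −μ/(2a), a = −μ/(2ε) = 3.136×10¹¹ m = 3.1365×10⁸ km.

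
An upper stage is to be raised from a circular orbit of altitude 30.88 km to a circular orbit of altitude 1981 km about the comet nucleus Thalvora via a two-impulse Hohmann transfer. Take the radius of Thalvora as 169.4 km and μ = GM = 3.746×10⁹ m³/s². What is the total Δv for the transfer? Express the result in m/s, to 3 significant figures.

Δv_total ≈ 72.7 m/s

r₁ = 169.4 + 30.88 = 200.28 km = 2.0028×10⁵ m.
r₂ = 169.4 + 1981 = 2150.4 km = 2.1504×10⁶ m.
Transfer ellipse a_t = (r₁ + r₂)/2 = 1.175×10⁶ m.
At r₁: circular v_c1 = √(μ/r₁) = 136.8 m/s; transfer-periapsis v_p = √[μ(2/r₁ − 1/a_t)] = 185.0 m/s.
Δv₁ = v_p − v_c1 = 48.23 m/s.
At r₂: circular v_c2 = √(μ/r₂) = 41.74 m/s; transfer-apoapsis v_a = √[μ(2/r₂ − 1/a_t)] = 17.23 m/s.
Δv₂ = v_c2 − v_a = 24.51 m/s.
Total Δv = Δv₁ + Δv₂ = 72.73 m/s.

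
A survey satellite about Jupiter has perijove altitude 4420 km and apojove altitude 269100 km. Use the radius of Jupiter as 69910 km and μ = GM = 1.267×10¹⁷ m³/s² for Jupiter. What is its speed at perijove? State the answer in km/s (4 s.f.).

v ≈ 52.88 km/s

r_p = 69910 + 4420 = 74330 km = 7.4330×10⁷ m.
r_a = 69910 + 269100 = 339010 km = 3.3901×10⁸ m.
Semi-major axis a = (r_p + r_a)/2 = 2.0667×10⁵ km = 2.067×10⁸ m.
Vis-viva: v² = μ(2/r − 1/a) = 1.267×10¹⁷ × (2.691×10⁻⁸ − 4.839×10⁻⁹) = 2.796×10⁹ m²/s².
v = 52880 m/s = 52.88 km/s.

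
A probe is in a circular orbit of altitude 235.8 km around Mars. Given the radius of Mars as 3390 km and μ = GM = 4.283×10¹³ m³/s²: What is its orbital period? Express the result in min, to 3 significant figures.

T ≈ 110 min

r = 3390 + 235.8 = 3625.8 km = 3.6258×10⁶ m.
Kepler's third law: T = 2π√(r³/μ) = 2π√((3.626×10⁶)³ / 4.283×10¹³).
r³/μ = 1.113×10⁶ s², so T = 2π × 1.055×10³ = 6.628×10³ s.
Converting: 6.628×10³ s ÷ 60.00 = 110.5 min.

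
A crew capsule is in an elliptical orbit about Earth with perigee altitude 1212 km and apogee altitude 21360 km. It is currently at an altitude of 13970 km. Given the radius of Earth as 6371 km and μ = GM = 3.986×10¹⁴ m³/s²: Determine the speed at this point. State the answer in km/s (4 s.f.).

v ≈ 4.076 km/s

r_p = 6371 + 1212 = 7583.0 km = 7.5830×10⁶ m.
r_a = 6371 + 21360 = 27731 km = 2.7731×10⁷ m.
r = 6371 + 13970 = 20341 km = 2.034×10⁷ m.
Semi-major axis a = (r_p + r_a)/2 = 17657 km = 1.766×10⁷ m.
Vis-viva: v² = μ(2/r − 1/a) = 3.986×10¹⁴ × (9.832×10⁻⁸ − 5.663×10⁻⁸) = 1.662×10⁷ m²/s².
v = 4076 m/s = 4.076 km/s.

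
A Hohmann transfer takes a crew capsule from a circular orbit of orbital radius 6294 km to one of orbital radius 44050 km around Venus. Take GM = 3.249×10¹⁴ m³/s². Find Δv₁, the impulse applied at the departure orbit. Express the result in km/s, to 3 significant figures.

r₁ = 6294 km = 6.294×10⁶ m.
r₂ = 44050 km = 4.405×10⁷ m.
Transfer ellipse a_t = (r₁ + r₂)/2 = 2.517×10⁷ m.
At r₁: circular v_c1 = √(μ/r₁) = 7185 m/s; transfer-periapsis v_p = √[μ(2/r₁ − 1/a_t)] = 9504 m/s.
Δv₁ = v_p − v_c1 = 2320 m/s.
= 2.320 km/s.

Δv ≈ 2.32 km/s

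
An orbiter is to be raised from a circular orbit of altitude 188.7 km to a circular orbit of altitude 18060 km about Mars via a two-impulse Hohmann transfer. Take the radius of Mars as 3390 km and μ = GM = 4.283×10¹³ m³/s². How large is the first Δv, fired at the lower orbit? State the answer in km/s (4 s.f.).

Δv ≈ 1.070 km/s

r₁ = 3390 + 188.7 = 3578.7 km = 3.5787×10⁶ m.
r₂ = 3390 + 18060 = 21450 km = 2.1450×10⁷ m.
Transfer ellipse a_t = (r₁ + r₂)/2 = 1.251×10⁷ m.
At r₁: circular v_c1 = √(μ/r₁) = 3459 m/s; transfer-periapsis v_p = √[μ(2/r₁ − 1/a_t)] = 4529 m/s.
Δv₁ = v_p − v_c1 = 1070 m/s.
= 1.070 km/s.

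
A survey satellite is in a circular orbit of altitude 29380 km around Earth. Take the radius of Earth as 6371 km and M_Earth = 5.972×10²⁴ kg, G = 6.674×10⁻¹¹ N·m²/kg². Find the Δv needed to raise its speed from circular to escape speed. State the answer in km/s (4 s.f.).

μ = GM = 6.674×10⁻¹¹ × 5.972×10²⁴ = 3.986×10¹⁴ m³/s².
r = 6371 + 29380 = 35751 km = 3.5751×10⁷ m.
Circular speed v_c = √(μ/r) = 3339 m/s.
Escape speed v_esc = √(2μ/r) = √2 × v_c = 4722 m/s.
Δv = v_esc − v_c = 1383 m/s = 1.383 km/s.

Δv ≈ 1.383 km/s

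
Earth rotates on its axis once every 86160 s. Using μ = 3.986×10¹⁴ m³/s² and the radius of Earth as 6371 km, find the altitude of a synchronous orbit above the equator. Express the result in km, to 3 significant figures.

h_sync ≈ 35800 km

A synchronous orbit has period T, so by Kepler's third law a = (μT²/4π²)^(1/3).
μT²/4π² = 3.986×10¹⁴ × (8.616×10⁴)² / 39.48 = 7.495×10²² m³.
a = 4.216×10⁷ m = 42163 km.
Altitude h = a − R = 42163 − 6371 = 35792 km.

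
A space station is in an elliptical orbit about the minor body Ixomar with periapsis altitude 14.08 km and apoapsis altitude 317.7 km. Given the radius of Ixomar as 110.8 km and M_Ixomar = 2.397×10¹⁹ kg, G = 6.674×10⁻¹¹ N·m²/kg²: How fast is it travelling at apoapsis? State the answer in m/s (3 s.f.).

v ≈ 41.0 m/s

μ = GM = 6.674×10⁻¹¹ × 2.397×10¹⁹ = 1.600×10⁹ m³/s².
r_p = 110.8 + 14.08 = 124.88 km = 1.2488×10⁵ m.
r_a = 110.8 + 317.7 = 428.50 km = 4.2850×10⁵ m.
Semi-major axis a = (r_p + r_a)/2 = 276.69 km = 2.767×10⁵ m.
Vis-viva: v² = μ(2/r − 1/a) = 1.600×10⁹ × (4.667×10⁻⁶ − 3.614×10⁻⁶) = 1.685×10³ m²/s².
v = 41.05 m/s.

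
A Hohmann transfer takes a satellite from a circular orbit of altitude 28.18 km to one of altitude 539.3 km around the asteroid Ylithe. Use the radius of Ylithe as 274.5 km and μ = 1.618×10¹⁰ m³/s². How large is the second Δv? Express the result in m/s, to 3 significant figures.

Δv ≈ 37.2 m/s

r₁ = 274.5 + 28.18 = 302.68 km = 3.0268×10⁵ m.
r₂ = 274.5 + 539.3 = 813.80 km = 8.1380×10⁵ m.
Transfer ellipse a_t = (r₁ + r₂)/2 = 5.582×10⁵ m.
At r₁: circular v_c1 = √(μ/r₁) = 231.2 m/s; transfer-periapsis v_p = √[μ(2/r₁ − 1/a_t)] = 279.2 m/s.
At r₂: circular v_c2 = √(μ/r₂) = 141.0 m/s; transfer-apoapsis v_a = √[μ(2/r₂ − 1/a_t)] = 103.8 m/s.
Δv₂ = v_c2 − v_a = 37.18 m/s.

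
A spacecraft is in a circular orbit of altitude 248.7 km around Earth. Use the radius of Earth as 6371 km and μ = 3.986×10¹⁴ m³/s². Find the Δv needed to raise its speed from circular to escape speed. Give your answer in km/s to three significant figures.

Δv ≈ 3.21 km/s

r = 6371 + 248.7 = 6619.7 km = 6.6197×10⁶ m.
Circular speed v_c = √(μ/r) = 7760 m/s.
Escape speed v_esc = √(2μ/r) = √2 × v_c = 10970 m/s.
Δv = v_esc − v_c = 3214 m/s = 3.214 km/s.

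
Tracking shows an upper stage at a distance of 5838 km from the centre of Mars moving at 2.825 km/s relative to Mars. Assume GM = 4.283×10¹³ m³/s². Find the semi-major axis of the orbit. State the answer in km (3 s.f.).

r = 5.838×10⁶ m.
Specific orbital energy ε = v²/2 − μ/r = (2825)²/2 − 4.283×10¹³/5.838×10⁶ = -3.346×10⁶ J/kg.
Since ε = −μ/(2a), a = −μ/(2ε) = 6.400×10⁶ m = 6400.0 km.

a ≈ 6400 km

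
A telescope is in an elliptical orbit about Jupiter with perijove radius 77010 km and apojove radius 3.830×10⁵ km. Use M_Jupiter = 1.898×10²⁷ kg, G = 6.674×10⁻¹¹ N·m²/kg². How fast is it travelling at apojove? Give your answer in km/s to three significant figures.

v ≈ 10.5 km/s

μ = GM = 6.674×10⁻¹¹ × 1.898×10²⁷ = 1.267×10¹⁷ m³/s².
Semi-major axis a = (r_p + r_a)/2 = 2.3000×10⁵ km = 2.300×10⁸ m.
Vis-viva: v² = μ(2/r − 1/a) = 1.267×10¹⁷ × (5.222×10⁻⁹ − 4.348×10⁻⁹) = 1.107×10⁸ m²/s².
v = 10520 m/s = 10.52 km/s.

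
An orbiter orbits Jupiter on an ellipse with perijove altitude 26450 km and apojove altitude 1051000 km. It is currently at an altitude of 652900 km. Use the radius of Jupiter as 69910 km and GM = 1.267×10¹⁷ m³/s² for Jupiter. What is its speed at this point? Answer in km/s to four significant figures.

r_p = 69910 + 26450 = 96360 km = 9.6360×10⁷ m.
r_a = 69910 + 1051000 = 1120900 km = 1.1209×10⁹ m.
r = 69910 + 652900 = 7.2281×10⁵ km = 7.228×10⁸ m.
Semi-major axis a = (r_p + r_a)/2 = 6.0864×10⁵ km = 6.086×10⁸ m.
Vis-viva: v² = μ(2/r − 1/a) = 1.267×10¹⁷ × (2.767×10⁻⁹ − 1.643×10⁻⁹) = 1.424×10⁸ m²/s².
v = 11930 m/s = 11.93 km/s.

v ≈ 11.93 km/s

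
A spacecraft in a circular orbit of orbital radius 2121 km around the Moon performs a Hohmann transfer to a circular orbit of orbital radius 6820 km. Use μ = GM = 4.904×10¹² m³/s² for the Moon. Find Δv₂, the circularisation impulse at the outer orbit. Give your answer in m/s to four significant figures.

Δv ≈ 263.9 m/s

r₁ = 2121 km = 2.121×10⁶ m.
r₂ = 6820 km = 6.820×10⁶ m.
Transfer ellipse a_t = (r₁ + r₂)/2 = 4.470×10⁶ m.
At r₁: circular v_c1 = √(μ/r₁) = 1521 m/s; transfer-perilune v_p = √[μ(2/r₁ − 1/a_t)] = 1878 m/s.
At r₂: circular v_c2 = √(μ/r₂) = 848.0 m/s; transfer-apolune v_a = √[μ(2/r₂ − 1/a_t)] = 584.1 m/s.
Δv₂ = v_c2 − v_a = 263.9 m/s.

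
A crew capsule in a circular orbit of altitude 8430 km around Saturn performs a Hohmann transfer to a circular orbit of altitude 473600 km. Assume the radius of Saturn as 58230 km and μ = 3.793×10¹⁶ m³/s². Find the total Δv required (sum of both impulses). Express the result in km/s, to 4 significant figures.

r₁ = 58230 + 8430 = 66660 km = 6.6660×10⁷ m.
r₂ = 58230 + 473600 = 531830 km = 5.3183×10⁸ m.
Transfer ellipse a_t = (r₁ + r₂)/2 = 2.992×10⁸ m.
At r₁: circular v_c1 = √(μ/r₁) = 23850 m/s; transfer-perikrone v_p = √[μ(2/r₁ − 1/a_t)] = 31800 m/s.
Δv₁ = v_p − v_c1 = 7946 m/s.
At r₂: circular v_c2 = √(μ/r₂) = 8445 m/s; transfer-apokrone v_a = √[μ(2/r₂ − 1/a_t)] = 3986 m/s.
Δv₂ = v_c2 − v_a = 4459 m/s.
Total Δv = Δv₁ + Δv₂ = 12410 m/s = 12.41 km/s.

Δv_total ≈ 12.41 km/s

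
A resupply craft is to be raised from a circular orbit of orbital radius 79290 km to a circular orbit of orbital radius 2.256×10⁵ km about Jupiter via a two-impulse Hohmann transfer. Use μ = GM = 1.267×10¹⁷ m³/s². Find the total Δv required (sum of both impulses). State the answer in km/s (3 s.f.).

r₁ = 79290 km = 7.929×10⁷ m.
r₂ = 2.256×10⁵ km = 2.256×10⁸ m.
Transfer ellipse a_t = (r₁ + r₂)/2 = 1.524×10⁸ m.
At r₁: circular v_c1 = √(μ/r₁) = 39970 m/s; transfer-perijove v_p = √[μ(2/r₁ − 1/a_t)] = 48630 m/s.
Δv₁ = v_p − v_c1 = 8654 m/s.
At r₂: circular v_c2 = √(μ/r₂) = 23700 m/s; transfer-apojove v_a = √[μ(2/r₂ − 1/a_t)] = 17090 m/s.
Δv₂ = v_c2 − v_a = 6607 m/s.
Total Δv = Δv₁ + Δv₂ = 15260 m/s = 15.26 km/s.

Δv_total ≈ 15.3 km/s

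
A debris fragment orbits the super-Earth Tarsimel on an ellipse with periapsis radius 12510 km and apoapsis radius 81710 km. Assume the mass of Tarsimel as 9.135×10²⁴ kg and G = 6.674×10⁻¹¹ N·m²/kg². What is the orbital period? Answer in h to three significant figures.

μ = GM = 6.674×10⁻¹¹ × 9.135×10²⁴ = 6.097×10¹⁴ m³/s².
Semi-major axis a = (r_p + r_a)/2 = (12510 + 81710)/2 = 47110 km = 4.711×10⁷ m.
By Kepler's third law T = 2π√(a³/μ) = 2π × 1.310×10⁴ = 8.228×10⁴ s.
= 22.86 h.

T ≈ 22.9 h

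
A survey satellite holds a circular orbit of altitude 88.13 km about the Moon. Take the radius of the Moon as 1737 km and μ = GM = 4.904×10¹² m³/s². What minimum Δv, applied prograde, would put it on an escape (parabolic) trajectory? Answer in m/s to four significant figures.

r = 1737 + 88.13 = 1825.1 km = 1.8251×10⁶ m.
Circular speed v_c = √(μ/r) = 1639 m/s.
Escape speed v_esc = √(2μ/r) = √2 × v_c = 2318 m/s.
Δv = v_esc − v_c = 679.0 m/s.

Δv ≈ 679.0 m/s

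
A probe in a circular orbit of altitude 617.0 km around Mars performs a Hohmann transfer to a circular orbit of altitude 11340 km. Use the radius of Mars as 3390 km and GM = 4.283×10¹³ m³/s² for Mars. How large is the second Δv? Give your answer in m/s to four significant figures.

r₁ = 3390 + 617.0 = 4007.0 km = 4.0070×10⁶ m.
r₂ = 3390 + 11340 = 14730 km = 1.4730×10⁷ m.
Transfer ellipse a_t = (r₁ + r₂)/2 = 9.368×10⁶ m.
At r₁: circular v_c1 = √(μ/r₁) = 3269 m/s; transfer-periapsis v_p = √[μ(2/r₁ − 1/a_t)] = 4099 m/s.
At r₂: circular v_c2 = √(μ/r₂) = 1705 m/s; transfer-apoapsis v_a = √[μ(2/r₂ − 1/a_t)] = 1115 m/s.
Δv₂ = v_c2 − v_a = 590.0 m/s.

Δv ≈ 590.0 m/s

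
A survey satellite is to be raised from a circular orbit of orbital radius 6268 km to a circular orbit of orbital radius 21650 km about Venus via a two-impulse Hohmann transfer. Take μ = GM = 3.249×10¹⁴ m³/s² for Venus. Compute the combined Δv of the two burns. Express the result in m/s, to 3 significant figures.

Δv_total ≈ 3040 m/s

r₁ = 6268 km = 6.268×10⁶ m.
r₂ = 21650 km = 2.165×10⁷ m.
Transfer ellipse a_t = (r₁ + r₂)/2 = 1.396×10⁷ m.
At r₁: circular v_c1 = √(μ/r₁) = 7200 m/s; transfer-periapsis v_p = √[μ(2/r₁ − 1/a_t)] = 8966 m/s.
Δv₁ = v_p − v_c1 = 1767 m/s.
At r₂: circular v_c2 = √(μ/r₂) = 3874 m/s; transfer-apoapsis v_a = √[μ(2/r₂ − 1/a_t)] = 2596 m/s.
Δv₂ = v_c2 − v_a = 1278 m/s.
Total Δv = Δv₁ + Δv₂ = 3045 m/s.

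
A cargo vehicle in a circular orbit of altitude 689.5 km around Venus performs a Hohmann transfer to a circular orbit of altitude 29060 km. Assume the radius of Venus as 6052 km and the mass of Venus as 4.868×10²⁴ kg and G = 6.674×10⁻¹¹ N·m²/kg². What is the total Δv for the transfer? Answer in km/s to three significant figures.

μ = GM = 6.674×10⁻¹¹ × 4.868×10²⁴ = 3.249×10¹⁴ m³/s².
r₁ = 6052 + 689.5 = 6741.5 km = 6.7415×10⁶ m.
r₂ = 6052 + 29060 = 35112 km = 3.5112×10⁷ m.
Transfer ellipse a_t = (r₁ + r₂)/2 = 2.093×10⁷ m.
At r₁: circular v_c1 = √(μ/r₁) = 6942 m/s; transfer-periapsis v_p = √[μ(2/r₁ − 1/a_t)] = 8992 m/s.
Δv₁ = v_p − v_c1 = 2050 m/s.
At r₂: circular v_c2 = √(μ/r₂) = 3042 m/s; transfer-apoapsis v_a = √[μ(2/r₂ − 1/a_t)] = 1727 m/s.
Δv₂ = v_c2 − v_a = 1315 m/s.
Total Δv = Δv₁ + Δv₂ = 3365 m/s = 3.365 km/s.

Δv_total ≈ 3.37 km/s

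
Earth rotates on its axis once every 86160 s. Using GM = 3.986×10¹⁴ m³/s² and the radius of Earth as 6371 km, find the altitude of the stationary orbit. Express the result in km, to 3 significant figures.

A synchronous orbit has period T, so by Kepler's third law a = (μT²/4π²)^(1/3).
μT²/4π² = 3.986×10¹⁴ × (8.616×10⁴)² / 39.48 = 7.495×10²² m³.
a = 4.216×10⁷ m = 42163 km.
Altitude h = a − R = 42163 − 6371 = 35792 km.

h_sync ≈ 35800 km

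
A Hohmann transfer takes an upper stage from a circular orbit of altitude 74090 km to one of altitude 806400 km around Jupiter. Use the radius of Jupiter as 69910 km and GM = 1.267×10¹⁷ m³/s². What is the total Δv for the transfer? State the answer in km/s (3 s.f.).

r₁ = 69910 + 74090 = 144000 km = 1.4400×10⁸ m.
r₂ = 69910 + 806400 = 876310 km = 8.7631×10⁸ m.
Transfer ellipse a_t = (r₁ + r₂)/2 = 5.102×10⁸ m.
At r₁: circular v_c1 = √(μ/r₁) = 29660 m/s; transfer-perijove v_p = √[μ(2/r₁ − 1/a_t)] = 38880 m/s.
Δv₁ = v_p − v_c1 = 9214 m/s.
At r₂: circular v_c2 = √(μ/r₂) = 12020 m/s; transfer-apojove v_a = √[μ(2/r₂ − 1/a_t)] = 6388 m/s.
Δv₂ = v_c2 − v_a = 5636 m/s.
Total Δv = Δv₁ + Δv₂ = 14850 m/s = 14.85 km/s.

Δv_total ≈ 14.8 km/s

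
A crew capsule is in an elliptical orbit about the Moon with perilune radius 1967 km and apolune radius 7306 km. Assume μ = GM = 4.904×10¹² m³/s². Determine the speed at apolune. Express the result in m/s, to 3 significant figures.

v ≈ 534 m/s

Semi-major axis a = (r_p + r_a)/2 = 4636.5 km = 4.636×10⁶ m.
Vis-viva: v² = μ(2/r − 1/a) = 4.904×10¹² × (2.737×10⁻⁷ − 2.157×10⁻⁷) = 2.848×10⁵ m²/s².
v = 533.6 m/s.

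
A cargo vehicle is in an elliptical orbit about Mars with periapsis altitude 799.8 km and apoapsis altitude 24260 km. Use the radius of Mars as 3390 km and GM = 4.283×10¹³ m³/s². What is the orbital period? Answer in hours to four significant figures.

r_p = 3390 + 799.8 = 4189.8 km = 4.1898×10⁶ m.
r_a = 3390 + 24260 = 27650 km = 2.7650×10⁷ m.
Semi-major axis a = (r_p + r_a)/2 = (4189.8 + 27650)/2 = 15920 km = 1.592×10⁷ m.
By Kepler's third law T = 2π√(a³/μ) = 2π × 9.706×10³ = 6.098×10⁴ s.
= 16.94 hours.

T ≈ 16.94 hours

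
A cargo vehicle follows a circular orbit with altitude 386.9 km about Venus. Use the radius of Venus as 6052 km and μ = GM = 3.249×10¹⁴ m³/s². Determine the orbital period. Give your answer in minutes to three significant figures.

T ≈ 94.9 minutes

r = 6052 + 386.9 = 6438.9 km = 6.4389×10⁶ m.
Kepler's third law: T = 2π√(r³/μ) = 2π√((6.439×10⁶)³ / 3.249×10¹⁴).
r³/μ = 8.216×10⁵ s², so T = 2π × 9.064×10² = 5.695×10³ s.
Converting: 5.695×10³ s ÷ 60.00 = 94.92 minutes.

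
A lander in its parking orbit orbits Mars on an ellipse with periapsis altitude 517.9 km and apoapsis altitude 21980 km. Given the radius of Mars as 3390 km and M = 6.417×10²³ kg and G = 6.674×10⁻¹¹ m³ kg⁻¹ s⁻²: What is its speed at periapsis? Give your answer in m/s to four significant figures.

v ≈ 4358 m/s

μ = GM = 6.674×10⁻¹¹ × 6.417×10²³ = 4.283×10¹³ m³/s².
r_p = 3390 + 517.9 = 3907.9 km = 3.9079×10⁶ m.
r_a = 3390 + 21980 = 25370 km = 2.5370×10⁷ m.
Semi-major axis a = (r_p + r_a)/2 = 14639 km = 1.464×10⁷ m.
Vis-viva: v² = μ(2/r − 1/a) = 4.283×10¹³ × (5.118×10⁻⁷ − 6.831×10⁻⁸) = 1.899×10⁷ m²/s².
v = 4358 m/s.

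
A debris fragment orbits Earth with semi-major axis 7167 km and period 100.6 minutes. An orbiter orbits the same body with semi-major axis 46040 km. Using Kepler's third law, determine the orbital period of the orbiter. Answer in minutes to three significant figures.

Kepler's third law: T² ∝ a³, so T₂ = T₁ (a₂/a₁)^(3/2).
a₂/a₁ = 6.424, (a₂/a₁)^(3/2) = 16.28.
T₂ = 100.6 × 16.28 = 1638 minutes.

T₂ ≈ 1640 minutes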